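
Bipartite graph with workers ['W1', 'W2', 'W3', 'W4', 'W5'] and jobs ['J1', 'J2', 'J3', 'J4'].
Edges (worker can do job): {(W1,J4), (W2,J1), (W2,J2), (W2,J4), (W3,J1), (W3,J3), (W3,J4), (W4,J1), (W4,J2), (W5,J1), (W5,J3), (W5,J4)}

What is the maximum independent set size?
Maximum independent set = 5

By König's theorem:
- Min vertex cover = Max matching = 4
- Max independent set = Total vertices - Min vertex cover
- Max independent set = 9 - 4 = 5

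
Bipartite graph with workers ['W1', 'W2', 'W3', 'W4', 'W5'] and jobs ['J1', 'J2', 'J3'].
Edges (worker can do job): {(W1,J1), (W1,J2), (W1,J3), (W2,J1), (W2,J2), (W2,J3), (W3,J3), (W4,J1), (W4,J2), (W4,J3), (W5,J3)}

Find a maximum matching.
Matching: {(W1,J2), (W3,J3), (W4,J1)}

Maximum matching (size 3):
  W1 → J2
  W3 → J3
  W4 → J1

Each worker is assigned to at most one job, and each job to at most one worker.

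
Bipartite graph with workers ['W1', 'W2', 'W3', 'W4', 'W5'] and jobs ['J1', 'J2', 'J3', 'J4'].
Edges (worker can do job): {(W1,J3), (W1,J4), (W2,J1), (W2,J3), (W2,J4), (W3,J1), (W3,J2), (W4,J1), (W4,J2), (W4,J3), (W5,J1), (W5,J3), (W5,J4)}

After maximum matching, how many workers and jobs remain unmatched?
Unmatched: 1 workers, 0 jobs

Maximum matching size: 4
Workers: 5 total, 4 matched, 1 unmatched
Jobs: 4 total, 4 matched, 0 unmatched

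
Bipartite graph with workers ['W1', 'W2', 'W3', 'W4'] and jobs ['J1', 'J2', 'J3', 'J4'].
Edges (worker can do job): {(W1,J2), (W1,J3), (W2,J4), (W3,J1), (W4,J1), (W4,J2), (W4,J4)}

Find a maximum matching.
Matching: {(W1,J3), (W2,J4), (W3,J1), (W4,J2)}

Maximum matching (size 4):
  W1 → J3
  W2 → J4
  W3 → J1
  W4 → J2

Each worker is assigned to at most one job, and each job to at most one worker.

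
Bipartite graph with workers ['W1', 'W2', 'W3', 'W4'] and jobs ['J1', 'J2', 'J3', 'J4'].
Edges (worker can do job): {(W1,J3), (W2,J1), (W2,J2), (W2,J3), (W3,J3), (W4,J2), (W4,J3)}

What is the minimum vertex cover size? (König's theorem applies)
Minimum vertex cover size = 3

By König's theorem: in bipartite graphs,
min vertex cover = max matching = 3

Maximum matching has size 3, so minimum vertex cover also has size 3.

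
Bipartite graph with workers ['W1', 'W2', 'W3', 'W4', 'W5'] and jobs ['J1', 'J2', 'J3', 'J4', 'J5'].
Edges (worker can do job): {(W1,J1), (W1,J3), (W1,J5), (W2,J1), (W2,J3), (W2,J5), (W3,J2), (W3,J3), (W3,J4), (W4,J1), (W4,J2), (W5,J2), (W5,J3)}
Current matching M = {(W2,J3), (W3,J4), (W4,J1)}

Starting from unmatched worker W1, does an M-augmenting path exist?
Yes: W1 → J3 → W2 → J5

An M-augmenting path alternates non-matching / matching edges, starting and ending at unmatched vertices.
Path: W1 → J3 → W2 → J5
(J5 is unmatched in M, so the path is augmenting.)
Flipping edges along this path would increase |M| from 3 to 4.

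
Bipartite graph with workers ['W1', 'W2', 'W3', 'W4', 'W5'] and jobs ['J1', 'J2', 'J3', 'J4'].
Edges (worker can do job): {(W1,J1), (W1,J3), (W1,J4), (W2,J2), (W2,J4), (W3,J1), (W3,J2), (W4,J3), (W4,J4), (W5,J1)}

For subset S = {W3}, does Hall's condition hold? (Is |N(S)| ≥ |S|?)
Yes: |N(S)| = 2, |S| = 1

Subset S = {W3}
Neighbors N(S) = {J1, J2}

|N(S)| = 2, |S| = 1
Hall's condition: |N(S)| ≥ |S| is satisfied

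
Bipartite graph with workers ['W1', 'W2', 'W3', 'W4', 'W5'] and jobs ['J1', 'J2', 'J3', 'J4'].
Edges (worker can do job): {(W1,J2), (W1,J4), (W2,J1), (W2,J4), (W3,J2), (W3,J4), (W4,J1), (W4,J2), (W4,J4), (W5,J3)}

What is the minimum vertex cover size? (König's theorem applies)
Minimum vertex cover size = 4

By König's theorem: in bipartite graphs,
min vertex cover = max matching = 4

Maximum matching has size 4, so minimum vertex cover also has size 4.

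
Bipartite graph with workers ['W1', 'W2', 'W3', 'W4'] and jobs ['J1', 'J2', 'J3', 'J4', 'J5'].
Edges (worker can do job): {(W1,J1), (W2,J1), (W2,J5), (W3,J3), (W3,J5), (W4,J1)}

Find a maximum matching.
Matching: {(W2,J5), (W3,J3), (W4,J1)}

Maximum matching (size 3):
  W2 → J5
  W3 → J3
  W4 → J1

Each worker is assigned to at most one job, and each job to at most one worker.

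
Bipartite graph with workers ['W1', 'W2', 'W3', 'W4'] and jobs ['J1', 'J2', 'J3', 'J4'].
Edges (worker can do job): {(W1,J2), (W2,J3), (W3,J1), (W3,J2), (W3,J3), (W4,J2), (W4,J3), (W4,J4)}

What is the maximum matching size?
Maximum matching size = 4

Maximum matching: {(W1,J2), (W2,J3), (W3,J1), (W4,J4)}
Size: 4

This assigns 4 workers to 4 distinct jobs.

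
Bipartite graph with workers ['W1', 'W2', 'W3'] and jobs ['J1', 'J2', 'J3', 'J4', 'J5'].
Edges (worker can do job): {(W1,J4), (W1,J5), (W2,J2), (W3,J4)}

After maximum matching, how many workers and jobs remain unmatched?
Unmatched: 0 workers, 2 jobs

Maximum matching size: 3
Workers: 3 total, 3 matched, 0 unmatched
Jobs: 5 total, 3 matched, 2 unmatched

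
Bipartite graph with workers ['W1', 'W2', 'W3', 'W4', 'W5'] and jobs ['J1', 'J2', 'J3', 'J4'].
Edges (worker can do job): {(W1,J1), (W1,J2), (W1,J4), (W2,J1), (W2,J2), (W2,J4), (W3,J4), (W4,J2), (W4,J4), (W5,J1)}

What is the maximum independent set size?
Maximum independent set = 6

By König's theorem:
- Min vertex cover = Max matching = 3
- Max independent set = Total vertices - Min vertex cover
- Max independent set = 9 - 3 = 6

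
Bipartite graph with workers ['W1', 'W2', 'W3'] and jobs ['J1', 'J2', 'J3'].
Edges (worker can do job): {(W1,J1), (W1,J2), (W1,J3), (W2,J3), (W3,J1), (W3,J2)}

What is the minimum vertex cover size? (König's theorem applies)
Minimum vertex cover size = 3

By König's theorem: in bipartite graphs,
min vertex cover = max matching = 3

Maximum matching has size 3, so minimum vertex cover also has size 3.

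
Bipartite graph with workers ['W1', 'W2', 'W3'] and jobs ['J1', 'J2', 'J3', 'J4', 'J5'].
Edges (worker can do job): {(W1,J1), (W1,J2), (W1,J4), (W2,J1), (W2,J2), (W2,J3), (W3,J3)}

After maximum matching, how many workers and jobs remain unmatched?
Unmatched: 0 workers, 2 jobs

Maximum matching size: 3
Workers: 3 total, 3 matched, 0 unmatched
Jobs: 5 total, 3 matched, 2 unmatched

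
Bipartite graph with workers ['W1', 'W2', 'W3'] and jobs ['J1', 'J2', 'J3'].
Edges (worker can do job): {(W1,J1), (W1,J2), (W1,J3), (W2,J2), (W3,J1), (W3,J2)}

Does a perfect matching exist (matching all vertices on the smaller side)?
Yes, perfect matching exists (size 3)

Perfect matching: {(W1,J3), (W2,J2), (W3,J1)}
All 3 vertices on the smaller side are matched.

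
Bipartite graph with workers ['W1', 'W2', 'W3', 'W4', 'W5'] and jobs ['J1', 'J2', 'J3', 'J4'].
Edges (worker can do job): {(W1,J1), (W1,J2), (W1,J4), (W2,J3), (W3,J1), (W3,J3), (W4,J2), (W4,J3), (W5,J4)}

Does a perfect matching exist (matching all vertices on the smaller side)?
Yes, perfect matching exists (size 4)

Perfect matching: {(W1,J1), (W3,J3), (W4,J2), (W5,J4)}
All 4 vertices on the smaller side are matched.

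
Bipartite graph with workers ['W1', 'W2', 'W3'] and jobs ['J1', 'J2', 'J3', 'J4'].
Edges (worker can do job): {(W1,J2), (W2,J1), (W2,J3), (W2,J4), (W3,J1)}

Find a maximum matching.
Matching: {(W1,J2), (W2,J4), (W3,J1)}

Maximum matching (size 3):
  W1 → J2
  W2 → J4
  W3 → J1

Each worker is assigned to at most one job, and each job to at most one worker.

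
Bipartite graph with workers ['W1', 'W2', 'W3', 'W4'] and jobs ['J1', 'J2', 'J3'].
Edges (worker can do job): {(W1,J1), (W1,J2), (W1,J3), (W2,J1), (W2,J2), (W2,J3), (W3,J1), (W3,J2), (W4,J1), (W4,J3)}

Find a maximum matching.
Matching: {(W1,J1), (W3,J2), (W4,J3)}

Maximum matching (size 3):
  W1 → J1
  W3 → J2
  W4 → J3

Each worker is assigned to at most one job, and each job to at most one worker.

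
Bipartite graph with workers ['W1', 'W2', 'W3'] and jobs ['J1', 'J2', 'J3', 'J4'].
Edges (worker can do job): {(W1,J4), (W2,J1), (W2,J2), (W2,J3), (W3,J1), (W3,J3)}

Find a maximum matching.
Matching: {(W1,J4), (W2,J2), (W3,J3)}

Maximum matching (size 3):
  W1 → J4
  W2 → J2
  W3 → J3

Each worker is assigned to at most one job, and each job to at most one worker.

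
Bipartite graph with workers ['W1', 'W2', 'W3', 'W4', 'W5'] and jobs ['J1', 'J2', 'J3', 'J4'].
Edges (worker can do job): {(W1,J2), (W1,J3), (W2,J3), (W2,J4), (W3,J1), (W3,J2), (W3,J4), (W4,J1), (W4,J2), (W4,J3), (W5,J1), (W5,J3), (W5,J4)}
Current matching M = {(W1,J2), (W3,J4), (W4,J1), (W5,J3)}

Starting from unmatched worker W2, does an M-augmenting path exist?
No augmenting path from W2

Alternating search from W2 reaches jobs: {J1, J2, J3, J4}.
Every reachable job is already matched in M, and following those matched edges back to workers exposes no further unvisited jobs.
No M-augmenting path from W2 exists.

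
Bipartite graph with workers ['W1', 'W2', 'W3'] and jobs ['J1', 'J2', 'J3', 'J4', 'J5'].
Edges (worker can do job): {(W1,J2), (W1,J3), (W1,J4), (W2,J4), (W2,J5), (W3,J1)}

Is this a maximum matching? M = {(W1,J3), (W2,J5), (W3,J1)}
Yes, size 3 is maximum

Proposed matching has size 3.
Maximum matching size for this graph: 3.

This is a maximum matching.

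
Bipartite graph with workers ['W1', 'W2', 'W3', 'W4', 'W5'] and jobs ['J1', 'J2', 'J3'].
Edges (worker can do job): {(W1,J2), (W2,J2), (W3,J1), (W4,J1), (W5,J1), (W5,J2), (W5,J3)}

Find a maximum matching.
Matching: {(W1,J2), (W3,J1), (W5,J3)}

Maximum matching (size 3):
  W1 → J2
  W3 → J1
  W5 → J3

Each worker is assigned to at most one job, and each job to at most one worker.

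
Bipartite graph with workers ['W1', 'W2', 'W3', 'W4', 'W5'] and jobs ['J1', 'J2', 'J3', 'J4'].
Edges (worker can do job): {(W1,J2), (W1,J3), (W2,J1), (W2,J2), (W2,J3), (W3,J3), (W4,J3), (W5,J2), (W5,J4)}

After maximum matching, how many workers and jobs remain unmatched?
Unmatched: 1 workers, 0 jobs

Maximum matching size: 4
Workers: 5 total, 4 matched, 1 unmatched
Jobs: 4 total, 4 matched, 0 unmatched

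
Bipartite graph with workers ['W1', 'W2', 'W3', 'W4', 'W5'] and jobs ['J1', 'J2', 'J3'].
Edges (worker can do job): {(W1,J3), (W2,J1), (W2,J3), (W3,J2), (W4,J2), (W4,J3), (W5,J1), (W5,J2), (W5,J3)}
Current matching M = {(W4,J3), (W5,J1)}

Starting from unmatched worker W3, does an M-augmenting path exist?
Yes: W3 → J2

An M-augmenting path alternates non-matching / matching edges, starting and ending at unmatched vertices.
Path: W3 → J2
(J2 is unmatched in M, so the path is augmenting.)
Flipping edges along this path would increase |M| from 2 to 3.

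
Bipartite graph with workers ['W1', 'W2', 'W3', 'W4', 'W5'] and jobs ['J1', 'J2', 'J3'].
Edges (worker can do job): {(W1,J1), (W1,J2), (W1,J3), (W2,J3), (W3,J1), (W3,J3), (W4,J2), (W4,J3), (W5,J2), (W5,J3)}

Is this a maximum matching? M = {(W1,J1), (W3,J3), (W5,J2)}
Yes, size 3 is maximum

Proposed matching has size 3.
Maximum matching size for this graph: 3.

This is a maximum matching.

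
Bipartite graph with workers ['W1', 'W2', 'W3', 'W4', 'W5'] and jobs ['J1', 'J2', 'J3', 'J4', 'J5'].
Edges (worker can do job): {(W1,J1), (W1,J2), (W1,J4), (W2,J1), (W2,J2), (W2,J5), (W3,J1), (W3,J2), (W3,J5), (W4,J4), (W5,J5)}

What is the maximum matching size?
Maximum matching size = 4

Maximum matching: {(W1,J1), (W3,J2), (W4,J4), (W5,J5)}
Size: 4

This assigns 4 workers to 4 distinct jobs.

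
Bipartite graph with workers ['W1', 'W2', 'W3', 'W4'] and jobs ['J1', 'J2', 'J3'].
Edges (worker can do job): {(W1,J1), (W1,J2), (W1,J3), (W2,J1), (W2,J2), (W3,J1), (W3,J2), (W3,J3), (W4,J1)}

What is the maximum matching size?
Maximum matching size = 3

Maximum matching: {(W1,J2), (W3,J3), (W4,J1)}
Size: 3

This assigns 3 workers to 3 distinct jobs.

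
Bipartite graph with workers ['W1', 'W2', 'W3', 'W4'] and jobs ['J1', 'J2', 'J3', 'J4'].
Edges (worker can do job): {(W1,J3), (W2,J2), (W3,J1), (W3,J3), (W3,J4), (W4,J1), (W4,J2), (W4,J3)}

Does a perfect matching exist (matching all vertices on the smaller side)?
Yes, perfect matching exists (size 4)

Perfect matching: {(W1,J3), (W2,J2), (W3,J4), (W4,J1)}
All 4 vertices on the smaller side are matched.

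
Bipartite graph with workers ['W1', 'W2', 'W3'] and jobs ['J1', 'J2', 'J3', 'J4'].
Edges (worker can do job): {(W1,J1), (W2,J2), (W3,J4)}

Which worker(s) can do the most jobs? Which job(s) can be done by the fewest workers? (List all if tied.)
Most versatile: W1, W2, W3 (1 jobs); Least covered: J3 (0 workers)

Worker degrees (jobs they can do): W1:1, W2:1, W3:1
Job degrees (workers who can do it): J1:1, J2:1, J3:0, J4:1

Maximum worker degree is 1, achieved by: W1, W2, W3
Minimum job degree is 0, achieved by: J3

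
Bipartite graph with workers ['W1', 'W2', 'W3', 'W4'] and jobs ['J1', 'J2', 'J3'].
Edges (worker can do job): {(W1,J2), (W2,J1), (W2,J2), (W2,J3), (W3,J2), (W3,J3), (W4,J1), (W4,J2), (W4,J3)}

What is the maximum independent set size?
Maximum independent set = 4

By König's theorem:
- Min vertex cover = Max matching = 3
- Max independent set = Total vertices - Min vertex cover
- Max independent set = 7 - 3 = 4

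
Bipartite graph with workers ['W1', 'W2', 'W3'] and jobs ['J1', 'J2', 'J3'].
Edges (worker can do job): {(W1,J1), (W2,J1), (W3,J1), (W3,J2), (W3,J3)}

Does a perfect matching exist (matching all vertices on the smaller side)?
No, maximum matching has size 2 < 3

Maximum matching has size 2, need 3 for perfect matching.
Unmatched workers: ['W2']
Unmatched jobs: ['J2']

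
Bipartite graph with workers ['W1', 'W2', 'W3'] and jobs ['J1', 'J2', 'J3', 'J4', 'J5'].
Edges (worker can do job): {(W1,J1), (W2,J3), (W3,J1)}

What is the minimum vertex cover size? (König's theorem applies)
Minimum vertex cover size = 2

By König's theorem: in bipartite graphs,
min vertex cover = max matching = 2

Maximum matching has size 2, so minimum vertex cover also has size 2.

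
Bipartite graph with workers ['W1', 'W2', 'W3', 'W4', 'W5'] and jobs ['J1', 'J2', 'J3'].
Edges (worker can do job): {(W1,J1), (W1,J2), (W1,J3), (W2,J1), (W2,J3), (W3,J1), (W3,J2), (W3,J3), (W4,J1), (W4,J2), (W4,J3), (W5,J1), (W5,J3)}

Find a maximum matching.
Matching: {(W3,J2), (W4,J1), (W5,J3)}

Maximum matching (size 3):
  W3 → J2
  W4 → J1
  W5 → J3

Each worker is assigned to at most one job, and each job to at most one worker.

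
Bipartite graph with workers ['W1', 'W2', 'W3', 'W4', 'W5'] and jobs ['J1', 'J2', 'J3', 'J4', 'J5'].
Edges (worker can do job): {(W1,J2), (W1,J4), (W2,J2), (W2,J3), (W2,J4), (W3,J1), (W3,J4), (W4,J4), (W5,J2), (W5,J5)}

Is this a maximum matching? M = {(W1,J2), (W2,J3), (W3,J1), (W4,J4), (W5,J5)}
Yes, size 5 is maximum

Proposed matching has size 5.
Maximum matching size for this graph: 5.

This is a maximum matching.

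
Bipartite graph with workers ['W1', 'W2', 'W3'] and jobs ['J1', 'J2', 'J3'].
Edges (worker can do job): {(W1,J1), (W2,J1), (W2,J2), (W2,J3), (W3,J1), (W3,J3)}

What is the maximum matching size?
Maximum matching size = 3

Maximum matching: {(W1,J1), (W2,J2), (W3,J3)}
Size: 3

This assigns 3 workers to 3 distinct jobs.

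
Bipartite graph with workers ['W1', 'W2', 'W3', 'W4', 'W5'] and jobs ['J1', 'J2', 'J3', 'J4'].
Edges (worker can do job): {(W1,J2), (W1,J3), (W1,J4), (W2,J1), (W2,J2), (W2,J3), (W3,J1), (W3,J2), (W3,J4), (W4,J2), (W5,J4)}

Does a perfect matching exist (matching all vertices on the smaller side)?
Yes, perfect matching exists (size 4)

Perfect matching: {(W1,J3), (W2,J1), (W3,J2), (W5,J4)}
All 4 vertices on the smaller side are matched.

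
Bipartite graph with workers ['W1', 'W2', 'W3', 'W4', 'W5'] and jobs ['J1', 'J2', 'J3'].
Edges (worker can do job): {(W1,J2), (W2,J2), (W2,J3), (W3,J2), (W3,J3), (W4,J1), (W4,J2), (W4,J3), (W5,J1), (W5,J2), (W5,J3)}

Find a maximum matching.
Matching: {(W3,J2), (W4,J1), (W5,J3)}

Maximum matching (size 3):
  W3 → J2
  W4 → J1
  W5 → J3

Each worker is assigned to at most one job, and each job to at most one worker.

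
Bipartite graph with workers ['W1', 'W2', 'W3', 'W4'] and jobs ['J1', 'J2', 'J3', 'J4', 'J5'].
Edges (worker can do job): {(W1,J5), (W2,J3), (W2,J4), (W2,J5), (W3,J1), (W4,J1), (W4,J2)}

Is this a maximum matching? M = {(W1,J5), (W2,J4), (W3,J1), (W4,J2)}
Yes, size 4 is maximum

Proposed matching has size 4.
Maximum matching size for this graph: 4.

This is a maximum matching.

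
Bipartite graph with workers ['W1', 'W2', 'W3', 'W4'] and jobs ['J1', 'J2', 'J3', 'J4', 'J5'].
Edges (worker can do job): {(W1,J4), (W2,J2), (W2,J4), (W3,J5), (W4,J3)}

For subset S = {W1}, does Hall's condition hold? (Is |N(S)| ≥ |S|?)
Yes: |N(S)| = 1, |S| = 1

Subset S = {W1}
Neighbors N(S) = {J4}

|N(S)| = 1, |S| = 1
Hall's condition: |N(S)| ≥ |S| is satisfied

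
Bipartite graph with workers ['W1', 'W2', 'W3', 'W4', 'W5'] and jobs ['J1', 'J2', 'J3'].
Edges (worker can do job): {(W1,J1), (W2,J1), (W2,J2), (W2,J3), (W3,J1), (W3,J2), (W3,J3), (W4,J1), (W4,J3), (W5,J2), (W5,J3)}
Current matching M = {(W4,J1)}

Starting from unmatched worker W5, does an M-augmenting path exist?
Yes: W5 → J3

An M-augmenting path alternates non-matching / matching edges, starting and ending at unmatched vertices.
Path: W5 → J3
(J3 is unmatched in M, so the path is augmenting.)
Flipping edges along this path would increase |M| from 1 to 2.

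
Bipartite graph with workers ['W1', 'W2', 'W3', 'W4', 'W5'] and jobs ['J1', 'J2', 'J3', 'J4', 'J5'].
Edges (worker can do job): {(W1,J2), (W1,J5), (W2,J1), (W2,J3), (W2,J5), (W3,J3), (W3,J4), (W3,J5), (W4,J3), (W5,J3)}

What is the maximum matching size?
Maximum matching size = 4

Maximum matching: {(W1,J5), (W2,J1), (W3,J4), (W5,J3)}
Size: 4

This assigns 4 workers to 4 distinct jobs.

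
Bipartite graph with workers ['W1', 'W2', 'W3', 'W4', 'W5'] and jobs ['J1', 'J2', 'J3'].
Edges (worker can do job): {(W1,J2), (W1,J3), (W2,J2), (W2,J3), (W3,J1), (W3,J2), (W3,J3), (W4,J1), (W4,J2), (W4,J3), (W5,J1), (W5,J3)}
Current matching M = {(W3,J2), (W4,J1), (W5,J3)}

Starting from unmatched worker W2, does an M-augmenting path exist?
No augmenting path from W2

Alternating search from W2 reaches jobs: {J1, J2, J3}.
Every reachable job is already matched in M, and following those matched edges back to workers exposes no further unvisited jobs.
No M-augmenting path from W2 exists.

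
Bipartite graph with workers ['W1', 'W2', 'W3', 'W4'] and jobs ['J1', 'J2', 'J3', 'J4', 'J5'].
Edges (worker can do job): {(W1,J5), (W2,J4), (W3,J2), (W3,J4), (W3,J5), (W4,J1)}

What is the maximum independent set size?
Maximum independent set = 5

By König's theorem:
- Min vertex cover = Max matching = 4
- Max independent set = Total vertices - Min vertex cover
- Max independent set = 9 - 4 = 5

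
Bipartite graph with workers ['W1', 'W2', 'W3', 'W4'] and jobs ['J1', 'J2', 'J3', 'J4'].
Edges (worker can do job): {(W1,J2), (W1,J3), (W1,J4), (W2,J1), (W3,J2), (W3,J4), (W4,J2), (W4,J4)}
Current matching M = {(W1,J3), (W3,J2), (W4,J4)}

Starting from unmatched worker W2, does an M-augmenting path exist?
Yes: W2 → J1

An M-augmenting path alternates non-matching / matching edges, starting and ending at unmatched vertices.
Path: W2 → J1
(J1 is unmatched in M, so the path is augmenting.)
Flipping edges along this path would increase |M| from 3 to 4.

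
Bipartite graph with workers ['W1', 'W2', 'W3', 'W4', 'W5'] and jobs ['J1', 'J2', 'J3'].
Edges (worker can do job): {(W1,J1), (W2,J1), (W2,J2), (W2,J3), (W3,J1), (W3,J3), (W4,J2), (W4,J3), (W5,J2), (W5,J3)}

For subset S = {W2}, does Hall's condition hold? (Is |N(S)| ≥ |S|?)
Yes: |N(S)| = 3, |S| = 1

Subset S = {W2}
Neighbors N(S) = {J1, J2, J3}

|N(S)| = 3, |S| = 1
Hall's condition: |N(S)| ≥ |S| is satisfied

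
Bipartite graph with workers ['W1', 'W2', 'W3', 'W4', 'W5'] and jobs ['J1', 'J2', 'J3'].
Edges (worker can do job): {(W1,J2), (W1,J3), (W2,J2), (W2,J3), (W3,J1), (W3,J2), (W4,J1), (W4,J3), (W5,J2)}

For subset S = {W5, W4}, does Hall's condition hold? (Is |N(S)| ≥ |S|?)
Yes: |N(S)| = 3, |S| = 2

Subset S = {W5, W4}
Neighbors N(S) = {J1, J2, J3}

|N(S)| = 3, |S| = 2
Hall's condition: |N(S)| ≥ |S| is satisfied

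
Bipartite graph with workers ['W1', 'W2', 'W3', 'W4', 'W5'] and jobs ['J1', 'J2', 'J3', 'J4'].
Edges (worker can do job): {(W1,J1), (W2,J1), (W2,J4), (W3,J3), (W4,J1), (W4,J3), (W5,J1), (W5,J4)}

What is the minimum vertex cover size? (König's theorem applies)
Minimum vertex cover size = 3

By König's theorem: in bipartite graphs,
min vertex cover = max matching = 3

Maximum matching has size 3, so minimum vertex cover also has size 3.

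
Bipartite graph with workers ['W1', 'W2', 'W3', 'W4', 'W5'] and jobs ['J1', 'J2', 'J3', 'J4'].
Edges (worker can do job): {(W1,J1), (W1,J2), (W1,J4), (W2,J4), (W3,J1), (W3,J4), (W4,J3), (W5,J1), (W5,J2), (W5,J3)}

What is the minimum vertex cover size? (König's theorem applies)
Minimum vertex cover size = 4

By König's theorem: in bipartite graphs,
min vertex cover = max matching = 4

Maximum matching has size 4, so minimum vertex cover also has size 4.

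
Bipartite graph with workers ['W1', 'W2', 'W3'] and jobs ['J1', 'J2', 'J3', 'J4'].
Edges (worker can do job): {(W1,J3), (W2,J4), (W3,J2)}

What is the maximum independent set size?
Maximum independent set = 4

By König's theorem:
- Min vertex cover = Max matching = 3
- Max independent set = Total vertices - Min vertex cover
- Max independent set = 7 - 3 = 4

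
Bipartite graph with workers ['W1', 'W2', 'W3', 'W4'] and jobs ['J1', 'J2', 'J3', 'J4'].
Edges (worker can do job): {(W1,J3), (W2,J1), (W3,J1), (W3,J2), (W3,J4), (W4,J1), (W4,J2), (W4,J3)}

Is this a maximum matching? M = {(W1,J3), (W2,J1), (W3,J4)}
No, size 3 is not maximum

Proposed matching has size 3.
Maximum matching size for this graph: 4.

This is NOT maximum - can be improved to size 4.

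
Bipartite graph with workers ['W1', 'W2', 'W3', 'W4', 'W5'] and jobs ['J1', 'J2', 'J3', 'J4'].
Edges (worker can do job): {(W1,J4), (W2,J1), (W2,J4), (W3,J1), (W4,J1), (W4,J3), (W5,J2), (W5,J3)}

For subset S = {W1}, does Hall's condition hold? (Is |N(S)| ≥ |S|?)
Yes: |N(S)| = 1, |S| = 1

Subset S = {W1}
Neighbors N(S) = {J4}

|N(S)| = 1, |S| = 1
Hall's condition: |N(S)| ≥ |S| is satisfied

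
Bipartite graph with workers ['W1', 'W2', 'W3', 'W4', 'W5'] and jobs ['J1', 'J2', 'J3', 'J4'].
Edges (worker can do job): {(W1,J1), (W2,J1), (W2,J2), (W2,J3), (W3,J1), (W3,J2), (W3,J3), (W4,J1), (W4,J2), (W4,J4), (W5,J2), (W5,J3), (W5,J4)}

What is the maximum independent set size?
Maximum independent set = 5

By König's theorem:
- Min vertex cover = Max matching = 4
- Max independent set = Total vertices - Min vertex cover
- Max independent set = 9 - 4 = 5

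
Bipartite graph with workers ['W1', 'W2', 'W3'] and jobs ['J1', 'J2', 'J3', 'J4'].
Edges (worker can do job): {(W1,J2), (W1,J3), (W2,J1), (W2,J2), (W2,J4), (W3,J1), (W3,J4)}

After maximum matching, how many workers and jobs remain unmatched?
Unmatched: 0 workers, 1 jobs

Maximum matching size: 3
Workers: 3 total, 3 matched, 0 unmatched
Jobs: 4 total, 3 matched, 1 unmatched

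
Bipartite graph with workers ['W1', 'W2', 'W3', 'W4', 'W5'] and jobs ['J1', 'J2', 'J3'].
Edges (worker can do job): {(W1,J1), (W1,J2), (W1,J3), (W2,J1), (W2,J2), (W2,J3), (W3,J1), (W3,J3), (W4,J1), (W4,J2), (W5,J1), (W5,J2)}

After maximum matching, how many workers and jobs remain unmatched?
Unmatched: 2 workers, 0 jobs

Maximum matching size: 3
Workers: 5 total, 3 matched, 2 unmatched
Jobs: 3 total, 3 matched, 0 unmatched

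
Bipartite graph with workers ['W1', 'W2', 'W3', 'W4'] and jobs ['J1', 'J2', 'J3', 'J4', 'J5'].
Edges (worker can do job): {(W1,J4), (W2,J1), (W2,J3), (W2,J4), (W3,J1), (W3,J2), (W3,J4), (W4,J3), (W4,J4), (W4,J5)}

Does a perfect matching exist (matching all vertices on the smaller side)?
Yes, perfect matching exists (size 4)

Perfect matching: {(W1,J4), (W2,J1), (W3,J2), (W4,J3)}
All 4 vertices on the smaller side are matched.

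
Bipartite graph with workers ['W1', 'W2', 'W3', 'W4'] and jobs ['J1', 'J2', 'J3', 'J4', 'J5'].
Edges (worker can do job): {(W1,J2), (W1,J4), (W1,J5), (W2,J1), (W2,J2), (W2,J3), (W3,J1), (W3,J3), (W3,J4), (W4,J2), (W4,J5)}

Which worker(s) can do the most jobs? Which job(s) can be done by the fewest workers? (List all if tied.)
Most versatile: W1, W2, W3 (3 jobs); Least covered: J1, J3, J4, J5 (2 workers)

Worker degrees (jobs they can do): W1:3, W2:3, W3:3, W4:2
Job degrees (workers who can do it): J1:2, J2:3, J3:2, J4:2, J5:2

Maximum worker degree is 3, achieved by: W1, W2, W3
Minimum job degree is 2, achieved by: J1, J3, J4, J5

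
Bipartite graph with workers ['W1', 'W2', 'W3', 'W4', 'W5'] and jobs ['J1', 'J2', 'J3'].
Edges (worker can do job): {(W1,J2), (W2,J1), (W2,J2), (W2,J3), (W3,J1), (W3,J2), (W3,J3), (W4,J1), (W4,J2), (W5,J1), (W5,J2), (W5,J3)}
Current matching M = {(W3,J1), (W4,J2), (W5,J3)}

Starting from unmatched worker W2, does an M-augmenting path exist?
No augmenting path from W2

Alternating search from W2 reaches jobs: {J1, J2, J3}.
Every reachable job is already matched in M, and following those matched edges back to workers exposes no further unvisited jobs.
No M-augmenting path from W2 exists.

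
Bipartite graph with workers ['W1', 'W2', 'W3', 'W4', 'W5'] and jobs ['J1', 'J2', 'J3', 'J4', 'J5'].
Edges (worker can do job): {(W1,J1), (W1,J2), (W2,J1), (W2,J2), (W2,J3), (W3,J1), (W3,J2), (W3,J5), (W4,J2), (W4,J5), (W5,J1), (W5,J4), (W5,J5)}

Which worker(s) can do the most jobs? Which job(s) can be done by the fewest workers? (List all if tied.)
Most versatile: W2, W3, W5 (3 jobs); Least covered: J3, J4 (1 workers)

Worker degrees (jobs they can do): W1:2, W2:3, W3:3, W4:2, W5:3
Job degrees (workers who can do it): J1:4, J2:4, J3:1, J4:1, J5:3

Maximum worker degree is 3, achieved by: W2, W3, W5
Minimum job degree is 1, achieved by: J3, J4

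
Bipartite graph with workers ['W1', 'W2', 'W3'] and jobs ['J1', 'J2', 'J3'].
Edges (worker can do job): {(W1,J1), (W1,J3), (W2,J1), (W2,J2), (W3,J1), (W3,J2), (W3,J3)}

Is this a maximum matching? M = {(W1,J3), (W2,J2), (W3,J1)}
Yes, size 3 is maximum

Proposed matching has size 3.
Maximum matching size for this graph: 3.

This is a maximum matching.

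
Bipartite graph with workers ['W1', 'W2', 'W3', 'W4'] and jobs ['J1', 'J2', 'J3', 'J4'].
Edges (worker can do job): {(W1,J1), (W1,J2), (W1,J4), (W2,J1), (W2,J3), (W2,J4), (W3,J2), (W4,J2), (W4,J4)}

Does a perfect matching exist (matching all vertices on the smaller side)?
Yes, perfect matching exists (size 4)

Perfect matching: {(W1,J1), (W2,J3), (W3,J2), (W4,J4)}
All 4 vertices on the smaller side are matched.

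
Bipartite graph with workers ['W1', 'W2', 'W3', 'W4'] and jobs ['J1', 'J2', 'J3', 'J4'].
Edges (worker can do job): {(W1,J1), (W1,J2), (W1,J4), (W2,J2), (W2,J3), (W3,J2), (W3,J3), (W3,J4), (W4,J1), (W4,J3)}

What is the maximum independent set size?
Maximum independent set = 4

By König's theorem:
- Min vertex cover = Max matching = 4
- Max independent set = Total vertices - Min vertex cover
- Max independent set = 8 - 4 = 4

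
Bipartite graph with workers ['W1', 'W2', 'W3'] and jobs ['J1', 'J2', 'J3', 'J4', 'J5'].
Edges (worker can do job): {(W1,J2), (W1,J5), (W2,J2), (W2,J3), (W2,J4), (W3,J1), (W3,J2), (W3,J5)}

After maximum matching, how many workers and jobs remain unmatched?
Unmatched: 0 workers, 2 jobs

Maximum matching size: 3
Workers: 3 total, 3 matched, 0 unmatched
Jobs: 5 total, 3 matched, 2 unmatched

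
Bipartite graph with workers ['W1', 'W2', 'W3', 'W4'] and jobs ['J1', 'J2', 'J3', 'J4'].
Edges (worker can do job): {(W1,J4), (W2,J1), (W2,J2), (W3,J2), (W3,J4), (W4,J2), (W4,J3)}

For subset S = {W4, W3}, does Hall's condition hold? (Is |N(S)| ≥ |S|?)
Yes: |N(S)| = 3, |S| = 2

Subset S = {W4, W3}
Neighbors N(S) = {J2, J3, J4}

|N(S)| = 3, |S| = 2
Hall's condition: |N(S)| ≥ |S| is satisfied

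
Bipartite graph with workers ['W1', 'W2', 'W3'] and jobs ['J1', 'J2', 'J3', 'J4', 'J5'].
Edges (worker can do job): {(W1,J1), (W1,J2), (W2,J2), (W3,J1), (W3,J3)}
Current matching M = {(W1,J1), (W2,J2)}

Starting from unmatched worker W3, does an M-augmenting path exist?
Yes: W3 → J3

An M-augmenting path alternates non-matching / matching edges, starting and ending at unmatched vertices.
Path: W3 → J3
(J3 is unmatched in M, so the path is augmenting.)
Flipping edges along this path would increase |M| from 2 to 3.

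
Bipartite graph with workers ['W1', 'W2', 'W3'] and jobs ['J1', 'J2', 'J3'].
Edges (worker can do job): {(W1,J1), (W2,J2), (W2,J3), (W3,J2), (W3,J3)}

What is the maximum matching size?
Maximum matching size = 3

Maximum matching: {(W1,J1), (W2,J2), (W3,J3)}
Size: 3

This assigns 3 workers to 3 distinct jobs.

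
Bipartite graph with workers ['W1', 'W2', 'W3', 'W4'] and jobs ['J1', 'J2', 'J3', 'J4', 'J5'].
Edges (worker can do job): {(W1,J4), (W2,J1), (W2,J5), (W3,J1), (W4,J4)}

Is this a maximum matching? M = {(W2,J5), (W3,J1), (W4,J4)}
Yes, size 3 is maximum

Proposed matching has size 3.
Maximum matching size for this graph: 3.

This is a maximum matching.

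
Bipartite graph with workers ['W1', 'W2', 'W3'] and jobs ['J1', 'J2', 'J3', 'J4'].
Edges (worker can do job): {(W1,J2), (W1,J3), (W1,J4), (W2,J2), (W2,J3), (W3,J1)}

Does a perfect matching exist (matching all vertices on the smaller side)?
Yes, perfect matching exists (size 3)

Perfect matching: {(W1,J2), (W2,J3), (W3,J1)}
All 3 vertices on the smaller side are matched.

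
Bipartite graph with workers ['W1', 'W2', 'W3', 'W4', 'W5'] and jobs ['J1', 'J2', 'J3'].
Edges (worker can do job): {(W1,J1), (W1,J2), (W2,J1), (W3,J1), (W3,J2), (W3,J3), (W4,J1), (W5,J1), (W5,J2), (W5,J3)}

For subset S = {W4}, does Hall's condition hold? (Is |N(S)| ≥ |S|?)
Yes: |N(S)| = 1, |S| = 1

Subset S = {W4}
Neighbors N(S) = {J1}

|N(S)| = 1, |S| = 1
Hall's condition: |N(S)| ≥ |S| is satisfied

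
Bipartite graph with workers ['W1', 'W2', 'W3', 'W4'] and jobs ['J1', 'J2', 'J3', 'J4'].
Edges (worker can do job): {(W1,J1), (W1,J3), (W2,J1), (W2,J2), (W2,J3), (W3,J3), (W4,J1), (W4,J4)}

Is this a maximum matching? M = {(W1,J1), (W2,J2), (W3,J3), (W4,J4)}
Yes, size 4 is maximum

Proposed matching has size 4.
Maximum matching size for this graph: 4.

This is a maximum matching.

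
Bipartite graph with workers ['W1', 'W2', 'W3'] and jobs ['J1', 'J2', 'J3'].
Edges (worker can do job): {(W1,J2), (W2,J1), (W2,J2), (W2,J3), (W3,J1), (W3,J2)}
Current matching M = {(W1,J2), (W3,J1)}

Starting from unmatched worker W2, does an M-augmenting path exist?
Yes: W2 → J3

An M-augmenting path alternates non-matching / matching edges, starting and ending at unmatched vertices.
Path: W2 → J3
(J3 is unmatched in M, so the path is augmenting.)
Flipping edges along this path would increase |M| from 2 to 3.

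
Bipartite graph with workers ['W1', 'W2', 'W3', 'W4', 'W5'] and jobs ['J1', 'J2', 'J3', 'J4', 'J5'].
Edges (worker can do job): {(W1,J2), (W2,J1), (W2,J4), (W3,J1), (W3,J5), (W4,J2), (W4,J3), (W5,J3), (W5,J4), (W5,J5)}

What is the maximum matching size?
Maximum matching size = 5

Maximum matching: {(W1,J2), (W2,J4), (W3,J1), (W4,J3), (W5,J5)}
Size: 5

This assigns 5 workers to 5 distinct jobs.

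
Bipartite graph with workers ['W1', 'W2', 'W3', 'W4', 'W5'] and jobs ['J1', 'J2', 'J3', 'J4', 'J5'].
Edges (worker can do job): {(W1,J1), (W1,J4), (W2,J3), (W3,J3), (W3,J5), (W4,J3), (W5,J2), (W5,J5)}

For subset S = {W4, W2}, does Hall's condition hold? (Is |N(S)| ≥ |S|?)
No: |N(S)| = 1, |S| = 2

Subset S = {W4, W2}
Neighbors N(S) = {J3}

|N(S)| = 1, |S| = 2
Hall's condition: |N(S)| ≥ |S| is NOT satisfied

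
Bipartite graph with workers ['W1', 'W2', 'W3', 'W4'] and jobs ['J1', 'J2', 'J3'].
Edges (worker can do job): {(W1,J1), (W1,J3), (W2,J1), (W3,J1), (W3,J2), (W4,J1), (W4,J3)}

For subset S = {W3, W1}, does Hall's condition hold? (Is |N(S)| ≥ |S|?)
Yes: |N(S)| = 3, |S| = 2

Subset S = {W3, W1}
Neighbors N(S) = {J1, J2, J3}

|N(S)| = 3, |S| = 2
Hall's condition: |N(S)| ≥ |S| is satisfied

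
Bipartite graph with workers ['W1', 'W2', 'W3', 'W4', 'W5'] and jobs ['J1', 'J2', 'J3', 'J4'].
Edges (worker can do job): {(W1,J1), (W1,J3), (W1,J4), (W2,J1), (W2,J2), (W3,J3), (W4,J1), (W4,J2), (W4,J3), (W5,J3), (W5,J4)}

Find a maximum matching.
Matching: {(W2,J2), (W3,J3), (W4,J1), (W5,J4)}

Maximum matching (size 4):
  W2 → J2
  W3 → J3
  W4 → J1
  W5 → J4

Each worker is assigned to at most one job, and each job to at most one worker.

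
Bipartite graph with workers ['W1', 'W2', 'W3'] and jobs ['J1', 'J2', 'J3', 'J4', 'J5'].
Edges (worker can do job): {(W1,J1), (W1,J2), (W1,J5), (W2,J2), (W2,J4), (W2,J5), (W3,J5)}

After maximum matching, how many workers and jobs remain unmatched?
Unmatched: 0 workers, 2 jobs

Maximum matching size: 3
Workers: 3 total, 3 matched, 0 unmatched
Jobs: 5 total, 3 matched, 2 unmatched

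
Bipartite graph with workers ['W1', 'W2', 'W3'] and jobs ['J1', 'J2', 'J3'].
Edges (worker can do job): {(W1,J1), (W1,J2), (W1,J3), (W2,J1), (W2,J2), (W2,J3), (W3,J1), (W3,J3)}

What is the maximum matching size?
Maximum matching size = 3

Maximum matching: {(W1,J1), (W2,J2), (W3,J3)}
Size: 3

This assigns 3 workers to 3 distinct jobs.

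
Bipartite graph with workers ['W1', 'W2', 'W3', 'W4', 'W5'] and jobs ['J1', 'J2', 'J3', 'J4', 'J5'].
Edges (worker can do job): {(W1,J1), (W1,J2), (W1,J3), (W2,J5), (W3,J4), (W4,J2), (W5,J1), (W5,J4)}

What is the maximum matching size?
Maximum matching size = 5

Maximum matching: {(W1,J3), (W2,J5), (W3,J4), (W4,J2), (W5,J1)}
Size: 5

This assigns 5 workers to 5 distinct jobs.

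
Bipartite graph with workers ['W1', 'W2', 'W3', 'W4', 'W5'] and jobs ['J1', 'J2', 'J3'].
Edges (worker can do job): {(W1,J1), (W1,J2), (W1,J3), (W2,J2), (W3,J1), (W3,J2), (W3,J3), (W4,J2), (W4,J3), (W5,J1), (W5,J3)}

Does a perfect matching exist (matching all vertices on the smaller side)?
Yes, perfect matching exists (size 3)

Perfect matching: {(W3,J1), (W4,J2), (W5,J3)}
All 3 vertices on the smaller side are matched.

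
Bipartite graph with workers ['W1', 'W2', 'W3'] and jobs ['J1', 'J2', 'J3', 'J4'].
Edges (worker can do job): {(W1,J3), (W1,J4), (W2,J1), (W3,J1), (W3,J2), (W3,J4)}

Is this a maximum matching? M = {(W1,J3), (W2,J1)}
No, size 2 is not maximum

Proposed matching has size 2.
Maximum matching size for this graph: 3.

This is NOT maximum - can be improved to size 3.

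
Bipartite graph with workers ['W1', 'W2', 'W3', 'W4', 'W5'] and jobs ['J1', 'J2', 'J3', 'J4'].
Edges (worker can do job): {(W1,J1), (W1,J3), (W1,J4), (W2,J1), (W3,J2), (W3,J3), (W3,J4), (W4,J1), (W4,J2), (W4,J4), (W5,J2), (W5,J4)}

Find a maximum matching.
Matching: {(W1,J3), (W3,J2), (W4,J1), (W5,J4)}

Maximum matching (size 4):
  W1 → J3
  W3 → J2
  W4 → J1
  W5 → J4

Each worker is assigned to at most one job, and each job to at most one worker.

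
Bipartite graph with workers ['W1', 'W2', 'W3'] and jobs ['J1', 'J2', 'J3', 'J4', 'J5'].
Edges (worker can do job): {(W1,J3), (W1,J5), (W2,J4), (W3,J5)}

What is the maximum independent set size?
Maximum independent set = 5

By König's theorem:
- Min vertex cover = Max matching = 3
- Max independent set = Total vertices - Min vertex cover
- Max independent set = 8 - 3 = 5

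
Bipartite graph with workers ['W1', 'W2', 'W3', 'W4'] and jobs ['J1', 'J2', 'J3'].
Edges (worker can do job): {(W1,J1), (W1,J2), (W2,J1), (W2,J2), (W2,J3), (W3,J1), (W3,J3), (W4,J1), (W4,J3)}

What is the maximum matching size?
Maximum matching size = 3

Maximum matching: {(W1,J2), (W3,J3), (W4,J1)}
Size: 3

This assigns 3 workers to 3 distinct jobs.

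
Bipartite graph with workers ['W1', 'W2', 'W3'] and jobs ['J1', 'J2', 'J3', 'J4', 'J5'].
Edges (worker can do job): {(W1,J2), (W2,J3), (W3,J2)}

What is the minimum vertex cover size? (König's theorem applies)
Minimum vertex cover size = 2

By König's theorem: in bipartite graphs,
min vertex cover = max matching = 2

Maximum matching has size 2, so minimum vertex cover also has size 2.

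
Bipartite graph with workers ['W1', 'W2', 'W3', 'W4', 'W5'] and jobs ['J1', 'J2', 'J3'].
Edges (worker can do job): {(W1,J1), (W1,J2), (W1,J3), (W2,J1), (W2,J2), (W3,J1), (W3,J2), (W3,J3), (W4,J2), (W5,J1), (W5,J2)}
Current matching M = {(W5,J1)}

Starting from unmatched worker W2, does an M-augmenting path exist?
Yes: W2 → J2

An M-augmenting path alternates non-matching / matching edges, starting and ending at unmatched vertices.
Path: W2 → J2
(J2 is unmatched in M, so the path is augmenting.)
Flipping edges along this path would increase |M| from 1 to 2.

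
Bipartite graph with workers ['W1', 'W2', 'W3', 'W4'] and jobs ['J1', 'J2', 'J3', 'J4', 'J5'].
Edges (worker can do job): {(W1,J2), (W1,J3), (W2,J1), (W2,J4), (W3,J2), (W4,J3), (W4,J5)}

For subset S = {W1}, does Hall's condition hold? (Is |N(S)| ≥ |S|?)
Yes: |N(S)| = 2, |S| = 1

Subset S = {W1}
Neighbors N(S) = {J2, J3}

|N(S)| = 2, |S| = 1
Hall's condition: |N(S)| ≥ |S| is satisfied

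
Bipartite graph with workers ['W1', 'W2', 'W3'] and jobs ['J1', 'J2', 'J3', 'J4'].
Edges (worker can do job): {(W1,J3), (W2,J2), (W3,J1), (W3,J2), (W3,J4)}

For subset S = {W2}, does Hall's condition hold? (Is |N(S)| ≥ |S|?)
Yes: |N(S)| = 1, |S| = 1

Subset S = {W2}
Neighbors N(S) = {J2}

|N(S)| = 1, |S| = 1
Hall's condition: |N(S)| ≥ |S| is satisfied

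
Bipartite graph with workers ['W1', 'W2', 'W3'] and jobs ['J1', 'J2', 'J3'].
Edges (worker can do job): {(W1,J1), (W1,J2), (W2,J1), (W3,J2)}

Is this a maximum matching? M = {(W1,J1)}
No, size 1 is not maximum

Proposed matching has size 1.
Maximum matching size for this graph: 2.

This is NOT maximum - can be improved to size 2.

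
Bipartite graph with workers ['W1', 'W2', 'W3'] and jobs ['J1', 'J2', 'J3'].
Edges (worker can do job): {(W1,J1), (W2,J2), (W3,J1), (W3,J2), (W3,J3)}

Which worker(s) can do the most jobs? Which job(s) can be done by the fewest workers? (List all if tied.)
Most versatile: W3 (3 jobs); Least covered: J3 (1 workers)

Worker degrees (jobs they can do): W1:1, W2:1, W3:3
Job degrees (workers who can do it): J1:2, J2:2, J3:1

Maximum worker degree is 3, achieved by: W3
Minimum job degree is 1, achieved by: J3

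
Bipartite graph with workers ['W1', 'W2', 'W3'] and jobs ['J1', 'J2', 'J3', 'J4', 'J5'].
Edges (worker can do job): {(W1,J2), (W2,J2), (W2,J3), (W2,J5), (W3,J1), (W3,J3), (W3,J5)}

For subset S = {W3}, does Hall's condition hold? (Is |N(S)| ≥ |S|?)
Yes: |N(S)| = 3, |S| = 1

Subset S = {W3}
Neighbors N(S) = {J1, J3, J5}

|N(S)| = 3, |S| = 1
Hall's condition: |N(S)| ≥ |S| is satisfied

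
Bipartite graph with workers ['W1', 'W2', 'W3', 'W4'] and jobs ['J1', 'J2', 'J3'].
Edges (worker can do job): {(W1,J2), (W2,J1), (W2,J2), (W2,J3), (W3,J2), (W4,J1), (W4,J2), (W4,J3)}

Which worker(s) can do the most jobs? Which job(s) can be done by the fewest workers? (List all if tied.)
Most versatile: W2, W4 (3 jobs); Least covered: J1, J3 (2 workers)

Worker degrees (jobs they can do): W1:1, W2:3, W3:1, W4:3
Job degrees (workers who can do it): J1:2, J2:4, J3:2

Maximum worker degree is 3, achieved by: W2, W4
Minimum job degree is 2, achieved by: J1, J3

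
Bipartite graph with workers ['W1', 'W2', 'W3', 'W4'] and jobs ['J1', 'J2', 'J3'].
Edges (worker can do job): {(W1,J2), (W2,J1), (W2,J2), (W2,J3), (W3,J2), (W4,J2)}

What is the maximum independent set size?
Maximum independent set = 5

By König's theorem:
- Min vertex cover = Max matching = 2
- Max independent set = Total vertices - Min vertex cover
- Max independent set = 7 - 2 = 5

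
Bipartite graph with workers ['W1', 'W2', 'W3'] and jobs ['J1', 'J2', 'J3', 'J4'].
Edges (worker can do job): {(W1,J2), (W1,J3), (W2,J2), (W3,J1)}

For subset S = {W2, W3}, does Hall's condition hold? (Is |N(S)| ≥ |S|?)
Yes: |N(S)| = 2, |S| = 2

Subset S = {W2, W3}
Neighbors N(S) = {J1, J2}

|N(S)| = 2, |S| = 2
Hall's condition: |N(S)| ≥ |S| is satisfied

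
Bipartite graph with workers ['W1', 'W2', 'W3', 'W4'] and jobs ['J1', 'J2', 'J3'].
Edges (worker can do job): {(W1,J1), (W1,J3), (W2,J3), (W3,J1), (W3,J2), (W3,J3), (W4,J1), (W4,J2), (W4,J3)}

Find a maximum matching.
Matching: {(W1,J1), (W3,J2), (W4,J3)}

Maximum matching (size 3):
  W1 → J1
  W3 → J2
  W4 → J3

Each worker is assigned to at most one job, and each job to at most one worker.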